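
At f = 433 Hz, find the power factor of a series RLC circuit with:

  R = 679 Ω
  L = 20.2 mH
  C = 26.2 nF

Step 1 — Angular frequency: ω = 2π·f = 2π·433 = 2721 rad/s.
Step 2 — Component impedances:
  R: Z = R = 679 Ω
  L: Z = jωL = j·2721·0.0202 = 0 + j54.96 Ω
  C: Z = 1/(jωC) = -j/(ω·C) = 0 - j1.403e+04 Ω
Step 3 — Series combination: Z_total = R + L + C = 679 - j1.397e+04 Ω = 1.399e+04∠-87.2° Ω.
Step 4 — Power factor: PF = cos(φ) = Re(Z)/|Z| = 679/1.399e+04 = 0.04853.
Step 5 — Type: Im(Z) = -1.397e+04 ⇒ leading (phase φ = -87.2°).

PF = 0.04853 (leading, φ = -87.2°)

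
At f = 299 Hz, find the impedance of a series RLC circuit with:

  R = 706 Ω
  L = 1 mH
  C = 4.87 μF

Step 1 — Angular frequency: ω = 2π·f = 2π·299 = 1879 rad/s.
Step 2 — Component impedances:
  R: Z = R = 706 Ω
  L: Z = jωL = j·1879·0.001 = 0 + j1.879 Ω
  C: Z = 1/(jωC) = -j/(ω·C) = 0 - j109.3 Ω
Step 3 — Series combination: Z_total = R + L + C = 706 - j107.4 Ω = 714.1∠-8.7° Ω.

Z = 706 - j107.4 Ω = 714.1∠-8.7° Ω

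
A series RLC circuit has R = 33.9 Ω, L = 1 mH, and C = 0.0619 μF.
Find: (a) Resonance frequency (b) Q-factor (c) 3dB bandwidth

Step 1 — Resonance condition Im(Z)=0 gives ω₀ = 1/√(LC).
Step 2 — ω₀ = 1/√(0.001·6.19e-08) = 1.271e+05 rad/s.
Step 3 — f₀ = ω₀/(2π) = 2.023e+04 Hz.
Step 4 — Series Q: Q = ω₀L/R = 1.271e+05·0.001/33.9 = 3.749.
Step 5 — 3dB bandwidth: Δω = ω₀/Q = 3.39e+04 rad/s; BW = Δω/(2π) = 5395 Hz.

(a) f₀ = 2.023e+04 Hz  (b) Q = 3.749  (c) BW = 5395 Hz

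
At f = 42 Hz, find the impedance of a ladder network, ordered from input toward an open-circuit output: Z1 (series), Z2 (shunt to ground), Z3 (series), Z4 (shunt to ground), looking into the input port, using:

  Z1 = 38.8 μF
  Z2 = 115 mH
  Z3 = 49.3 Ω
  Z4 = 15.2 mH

Step 1 — Angular frequency: ω = 2π·f = 2π·42 = 263.9 rad/s.
Step 2 — Component impedances:
  Z1: Z = 1/(jωC) = -j/(ω·C) = 0 - j97.67 Ω
  Z2: Z = jωL = j·263.9·0.115 = 0 + j30.35 Ω
  Z3: Z = R = 49.3 Ω
  Z4: Z = jωL = j·263.9·0.0152 = 0 + j4.011 Ω
Step 3 — Ladder network (open output): work backward from the far end, alternating series and parallel combinations. Z_in = 12.57 - j76.08 Ω = 77.11∠-80.6° Ω.

Z = 12.57 - j76.08 Ω = 77.11∠-80.6° Ω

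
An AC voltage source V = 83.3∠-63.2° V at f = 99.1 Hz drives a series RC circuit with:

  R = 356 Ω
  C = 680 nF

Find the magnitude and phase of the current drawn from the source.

Step 1 — Angular frequency: ω = 2π·f = 2π·99.1 = 622.7 rad/s.
Step 2 — Component impedances:
  R: Z = R = 356 Ω
  C: Z = 1/(jωC) = -j/(ω·C) = 0 - j2362 Ω
Step 3 — Series combination: Z_total = R + C = 356 - j2362 Ω = 2388∠-81.4° Ω.
Step 4 — Source phasor: V = 83.3∠-63.2° V = 37.56 - j74.35 V.
Step 5 — Ohm's law: I = V / Z_total = (37.56 - j74.35) / (356 - j2362) = 0.03313 + j0.01091 A.
Step 6 — Convert to polar: |I| = 0.03488 A, ∠I = 18.2°.

I = 0.03488∠18.2° A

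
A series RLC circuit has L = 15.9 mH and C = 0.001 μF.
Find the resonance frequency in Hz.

Step 1 — Resonance condition Im(Z)=0 gives ω₀ = 1/√(LC).
Step 2 — ω₀ = 1/√(0.0159·1e-09) = 2.508e+05 rad/s.
Step 3 — f₀ = ω₀/(2π) = 3.991e+04 Hz.

f₀ = 3.991e+04 Hz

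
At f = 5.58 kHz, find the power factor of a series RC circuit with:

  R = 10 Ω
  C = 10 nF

Step 1 — Angular frequency: ω = 2π·f = 2π·5580 = 3.506e+04 rad/s.
Step 2 — Component impedances:
  R: Z = R = 10 Ω
  C: Z = 1/(jωC) = -j/(ω·C) = 0 - j2852 Ω
Step 3 — Series combination: Z_total = R + C = 10 - j2852 Ω = 2852∠-89.8° Ω.
Step 4 — Power factor: PF = cos(φ) = Re(Z)/|Z| = 10/2852 = 0.003506.
Step 5 — Type: Im(Z) = -2852 ⇒ leading (phase φ = -89.8°).

PF = 0.003506 (leading, φ = -89.8°)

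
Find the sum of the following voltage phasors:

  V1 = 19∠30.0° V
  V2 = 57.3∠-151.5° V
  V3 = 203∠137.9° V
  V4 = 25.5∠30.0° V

Step 1 — Convert each phasor to rectangular form:
  V1 = 19·(cos(30.0°) + j·sin(30.0°)) = 16.45 + j9.5 V
  V2 = 57.3·(cos(-151.5°) + j·sin(-151.5°)) = -50.36 - j27.34 V
  V3 = 203·(cos(137.9°) + j·sin(137.9°)) = -150.6 + j136.1 V
  V4 = 25.5·(cos(30.0°) + j·sin(30.0°)) = 22.08 + j12.75 V
Step 2 — Sum components: V_total = -162.4 + j131 V.
Step 3 — Convert to polar: |V_total| = 208.7 V, ∠V_total = 141.1°.

V_total = 208.7∠141.1° V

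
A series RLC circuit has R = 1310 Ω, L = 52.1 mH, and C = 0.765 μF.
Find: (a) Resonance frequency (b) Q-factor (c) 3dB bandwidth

Step 1 — Resonance: ω₀ = 1/√(LC) = 1/√(0.0521·7.65e-07) = 5009 rad/s.
Step 2 — f₀ = ω₀/(2π) = 797.2 Hz.
Step 3 — Series Q: Q = ω₀L/R = 5009·0.0521/1310 = 0.1992.
Step 4 — Bandwidth: Δω = ω₀/Q = 2.514e+04 rad/s; BW = Δω/(2π) = 4002 Hz.

(a) f₀ = 797.2 Hz  (b) Q = 0.1992  (c) BW = 4002 Hz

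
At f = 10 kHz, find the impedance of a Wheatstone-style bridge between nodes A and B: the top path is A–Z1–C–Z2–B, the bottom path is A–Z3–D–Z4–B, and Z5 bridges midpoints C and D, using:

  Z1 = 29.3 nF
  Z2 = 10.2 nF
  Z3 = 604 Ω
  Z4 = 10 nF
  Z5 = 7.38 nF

Step 1 — Angular frequency: ω = 2π·f = 2π·1e+04 = 6.283e+04 rad/s.
Step 2 — Component impedances:
  Z1: Z = 1/(jωC) = -j/(ω·C) = 0 - j543.2 Ω
  Z2: Z = 1/(jωC) = -j/(ω·C) = 0 - j1560 Ω
  Z3: Z = R = 604 Ω
  Z4: Z = 1/(jωC) = -j/(ω·C) = 0 - j1592 Ω
  Z5: Z = 1/(jωC) = -j/(ω·C) = 0 - j2157 Ω
Step 3 — Bridge requires nodal analysis (the Z5 bridge couples midpoints C and D, so the two paths cannot be reduced to a simple series/parallel combination). Setting node B to ground and injecting 1 A at node A, the 3-node admittance system at A, C, D solves to V_A = Z_AB = 226.8 - j960.2 Ω = 986.7∠-76.7° Ω.

Z = 226.8 - j960.2 Ω = 986.7∠-76.7° Ω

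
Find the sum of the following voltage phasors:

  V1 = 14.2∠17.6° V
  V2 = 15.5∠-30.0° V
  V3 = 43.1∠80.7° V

Step 1 — Convert each phasor to rectangular form:
  V1 = 14.2·(cos(17.6°) + j·sin(17.6°)) = 13.54 + j4.294 V
  V2 = 15.5·(cos(-30.0°) + j·sin(-30.0°)) = 13.42 - j7.75 V
  V3 = 43.1·(cos(80.7°) + j·sin(80.7°)) = 6.965 + j42.53 V
Step 2 — Sum components: V_total = 33.92 + j39.08 V.
Step 3 — Convert to polar: |V_total| = 51.75 V, ∠V_total = 49.0°.

V_total = 51.75∠49.0° V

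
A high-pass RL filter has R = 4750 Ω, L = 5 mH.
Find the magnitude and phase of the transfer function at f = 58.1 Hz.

Step 1 — Angular frequency: ω = 2π·58.1 = 365.1 rad/s.
Step 2 — Transfer function: H(jω) = jωL/(R + jωL).
Step 3 — Numerator jωL = j·1.825; denominator R + jωL = 4750 + j1.825.
Step 4 — H = 1.477e-07 + j0.0003843.
Step 5 — Magnitude: |H| = 0.0003843 (-68.3 dB); phase: φ = 90.0°.

|H| = 0.0003843 (-68.3 dB), φ = 90.0°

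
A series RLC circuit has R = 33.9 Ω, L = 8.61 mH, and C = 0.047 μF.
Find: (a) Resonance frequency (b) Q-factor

Step 1 — Resonance condition Im(Z)=0 gives ω₀ = 1/√(LC).
Step 2 — ω₀ = 1/√(0.00861·4.7e-08) = 4.971e+04 rad/s.
Step 3 — f₀ = ω₀/(2π) = 7912 Hz.
Step 4 — Series Q: Q = ω₀L/R = 4.971e+04·0.00861/33.9 = 12.63.

(a) f₀ = 7912 Hz  (b) Q = 12.63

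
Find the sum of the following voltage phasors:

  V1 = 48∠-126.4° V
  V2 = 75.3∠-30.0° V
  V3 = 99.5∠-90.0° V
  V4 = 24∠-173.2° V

Step 1 — Convert each phasor to rectangular form:
  V1 = 48·(cos(-126.4°) + j·sin(-126.4°)) = -28.48 - j38.63 V
  V2 = 75.3·(cos(-30.0°) + j·sin(-30.0°)) = 65.21 - j37.65 V
  V3 = 99.5·(cos(-90.0°) + j·sin(-90.0°)) = 0 - j99.5 V
  V4 = 24·(cos(-173.2°) + j·sin(-173.2°)) = -23.83 - j2.842 V
Step 2 — Sum components: V_total = 12.9 - j178.6 V.
Step 3 — Convert to polar: |V_total| = 179.1 V, ∠V_total = -85.9°.

V_total = 179.1∠-85.9° V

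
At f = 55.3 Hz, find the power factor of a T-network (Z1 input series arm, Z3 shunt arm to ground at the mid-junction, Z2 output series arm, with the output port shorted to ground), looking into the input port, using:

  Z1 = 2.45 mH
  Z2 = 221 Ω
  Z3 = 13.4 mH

Step 1 — Angular frequency: ω = 2π·f = 2π·55.3 = 347.5 rad/s.
Step 2 — Component impedances:
  Z1: Z = jωL = j·347.5·0.00245 = 0 + j0.8513 Ω
  Z2: Z = R = 221 Ω
  Z3: Z = jωL = j·347.5·0.0134 = 0 + j4.656 Ω
Step 3 — With the output port shorted to ground, the output series arm Z2 runs from the junction to ground; the shunt arm Z3 also runs from the junction to ground. They appear in parallel: Z3 || Z2 = 0.09805 + j4.654 Ω.
Step 4 — Series with input arm Z1: Z_in = Z1 + (Z3 || Z2) = 0.09805 + j5.505 Ω = 5.506∠89.0° Ω.
Step 5 — Power factor: PF = cos(φ) = Re(Z)/|Z| = 0.09805/5.506 = 0.01781.
Step 6 — Type: Im(Z) = 5.505 ⇒ lagging (phase φ = 89.0°).

PF = 0.01781 (lagging, φ = 89.0°)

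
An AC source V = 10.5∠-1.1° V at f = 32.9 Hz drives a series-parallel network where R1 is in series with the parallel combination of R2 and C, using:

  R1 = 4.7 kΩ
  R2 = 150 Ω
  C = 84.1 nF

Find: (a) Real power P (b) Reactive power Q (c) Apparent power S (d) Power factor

Step 1 — Angular frequency: ω = 2π·f = 2π·32.9 = 206.7 rad/s.
Step 2 — Component impedances:
  R1: Z = R = 4700 Ω
  R2: Z = R = 150 Ω
  C: Z = 1/(jωC) = -j/(ω·C) = 0 - j5.752e+04 Ω
Step 3 — Parallel branch: R2 || C = 1/(1/R2 + 1/C) = 150 - j0.3912 Ω.
Step 4 — Series with R1: Z_total = R1 + (R2 || C) = 4850 - j0.3912 Ω = 4850∠-0.0° Ω.
Step 5 — Source phasor: V = 10.5∠-1.1° V = 10.5 - j0.2016 V.
Step 6 — Current: I = V / Z = 0.002165 - j4.139e-05 A = 0.002165∠-1.1° A.
Step 7 — Complex power: S = V·I* = 0.02273 - j1.833e-06 VA.
Step 8 — Real power: P = Re(S) = 0.02273 W.
Step 9 — Reactive power: Q = Im(S) = -1.833e-06 VAR.
Step 10 — Apparent power: |S| = 0.02273 VA.
Step 11 — Power factor: PF = P/|S| = 1 (leading).

(a) P = 0.02273 W  (b) Q = -1.833e-06 VAR  (c) S = 0.02273 VA  (d) PF = 1 (leading)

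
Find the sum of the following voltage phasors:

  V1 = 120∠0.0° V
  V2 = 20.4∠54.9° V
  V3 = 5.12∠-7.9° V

Step 1 — Convert each phasor to rectangular form:
  V1 = 120·(cos(0.0°) + j·sin(0.0°)) = 120 V
  V2 = 20.4·(cos(54.9°) + j·sin(54.9°)) = 11.73 + j16.69 V
  V3 = 5.12·(cos(-7.9°) + j·sin(-7.9°)) = 5.071 - j0.7037 V
Step 2 — Sum components: V_total = 136.8 + j15.99 V.
Step 3 — Convert to polar: |V_total| = 137.7 V, ∠V_total = 6.7°.

V_total = 137.7∠6.7° V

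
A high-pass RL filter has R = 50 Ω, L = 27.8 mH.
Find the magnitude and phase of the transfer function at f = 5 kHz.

Step 1 — Angular frequency: ω = 2π·5000 = 3.142e+04 rad/s.
Step 2 — Transfer function: H(jω) = jωL/(R + jωL).
Step 3 — Numerator jωL = j·873.4; denominator R + jωL = 50 + j873.4.
Step 4 — H = 0.9967 + j0.05706.
Step 5 — Magnitude: |H| = 0.9984 (-0.0 dB); phase: φ = 3.3°.

|H| = 0.9984 (-0.0 dB), φ = 3.3°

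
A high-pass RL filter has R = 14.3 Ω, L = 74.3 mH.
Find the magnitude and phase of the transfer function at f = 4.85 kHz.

Step 1 — Angular frequency: ω = 2π·4850 = 3.047e+04 rad/s.
Step 2 — Transfer function: H(jω) = jωL/(R + jωL).
Step 3 — Numerator jωL = j·2264; denominator R + jωL = 14.3 + j2264.
Step 4 — H = 1 + j0.006316.
Step 5 — Magnitude: |H| = 1 (-0.0 dB); phase: φ = 0.4°.

|H| = 1 (-0.0 dB), φ = 0.4°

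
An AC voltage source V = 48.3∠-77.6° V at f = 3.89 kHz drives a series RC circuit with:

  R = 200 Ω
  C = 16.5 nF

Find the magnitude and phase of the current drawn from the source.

Step 1 — Angular frequency: ω = 2π·f = 2π·3890 = 2.444e+04 rad/s.
Step 2 — Component impedances:
  R: Z = R = 200 Ω
  C: Z = 1/(jωC) = -j/(ω·C) = 0 - j2480 Ω
Step 3 — Series combination: Z_total = R + C = 200 - j2480 Ω = 2488∠-85.4° Ω.
Step 4 — Source phasor: V = 48.3∠-77.6° V = 10.37 - j47.17 V.
Step 5 — Ohm's law: I = V / Z_total = (10.37 - j47.17) / (200 - j2480) = 0.01924 + j0.002631 A.
Step 6 — Convert to polar: |I| = 0.01942 A, ∠I = 7.8°.

I = 0.01942∠7.8° A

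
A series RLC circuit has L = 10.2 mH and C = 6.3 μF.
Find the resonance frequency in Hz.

Step 1 — Resonance condition Im(Z)=0 gives ω₀ = 1/√(LC).
Step 2 — ω₀ = 1/√(0.0102·6.3e-06) = 3945 rad/s.
Step 3 — f₀ = ω₀/(2π) = 627.8 Hz.

f₀ = 627.8 Hz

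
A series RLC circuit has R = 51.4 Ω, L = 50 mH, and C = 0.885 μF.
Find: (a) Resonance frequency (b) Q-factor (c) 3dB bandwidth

Step 1 — Resonance: ω₀ = 1/√(LC) = 1/√(0.05·8.85e-07) = 4754 rad/s.
Step 2 — f₀ = ω₀/(2π) = 756.6 Hz.
Step 3 — Series Q: Q = ω₀L/R = 4754·0.05/51.4 = 4.624.
Step 4 — Bandwidth: Δω = ω₀/Q = 1028 rad/s; BW = Δω/(2π) = 163.6 Hz.

(a) f₀ = 756.6 Hz  (b) Q = 4.624  (c) BW = 163.6 Hz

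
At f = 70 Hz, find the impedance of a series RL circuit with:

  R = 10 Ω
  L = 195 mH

Step 1 — Angular frequency: ω = 2π·f = 2π·70 = 439.8 rad/s.
Step 2 — Component impedances:
  R: Z = R = 10 Ω
  L: Z = jωL = j·439.8·0.195 = 0 + j85.77 Ω
Step 3 — Series combination: Z_total = R + L = 10 + j85.77 Ω = 86.35∠83.3° Ω.

Z = 10 + j85.77 Ω = 86.35∠83.3° Ω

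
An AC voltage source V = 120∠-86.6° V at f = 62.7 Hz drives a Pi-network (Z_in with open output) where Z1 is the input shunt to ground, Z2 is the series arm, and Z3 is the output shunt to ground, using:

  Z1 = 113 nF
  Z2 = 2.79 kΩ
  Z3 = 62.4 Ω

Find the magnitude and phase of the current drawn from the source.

Step 1 — Angular frequency: ω = 2π·f = 2π·62.7 = 394 rad/s.
Step 2 — Component impedances:
  Z1: Z = 1/(jωC) = -j/(ω·C) = 0 - j2.246e+04 Ω
  Z2: Z = R = 2790 Ω
  Z3: Z = R = 62.4 Ω
Step 3 — With open output, the series arm Z2 and the output shunt Z3 appear in series to ground: Z2 + Z3 = 2852 Ω.
Step 4 — Parallel with input shunt Z1: Z_in = Z1 || (Z2 + Z3) = 2807 - j356.5 Ω = 2830∠-7.2° Ω.
Step 5 — Source phasor: V = 120∠-86.6° V = 7.117 - j119.8 V.
Step 6 — Ohm's law: I = V / Z_total = (7.117 - j119.8) / (2807 - j356.5) = 0.007828 - j0.04168 A.
Step 7 — Convert to polar: |I| = 0.04241 A, ∠I = -79.4°.

I = 0.04241∠-79.4° A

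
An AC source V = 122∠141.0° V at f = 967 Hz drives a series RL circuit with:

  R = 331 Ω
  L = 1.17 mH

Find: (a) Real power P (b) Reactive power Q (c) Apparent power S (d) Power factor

Step 1 — Angular frequency: ω = 2π·f = 2π·967 = 6076 rad/s.
Step 2 — Component impedances:
  R: Z = R = 331 Ω
  L: Z = jωL = j·6076·0.00117 = 0 + j7.109 Ω
Step 3 — Series combination: Z_total = R + L = 331 + j7.109 Ω = 331.1∠1.2° Ω.
Step 4 — Source phasor: V = 122∠141.0° V = -94.81 + j76.78 V.
Step 5 — Current: I = V / Z = -0.2813 + j0.238 A = 0.3685∠139.8° A.
Step 6 — Complex power: S = V·I* = 44.95 + j0.9653 VA.
Step 7 — Real power: P = Re(S) = 44.95 W.
Step 8 — Reactive power: Q = Im(S) = 0.9653 VAR.
Step 9 — Apparent power: |S| = 44.96 VA.
Step 10 — Power factor: PF = P/|S| = 0.9998 (lagging).

(a) P = 44.95 W  (b) Q = 0.9653 VAR  (c) S = 44.96 VA  (d) PF = 0.9998 (lagging)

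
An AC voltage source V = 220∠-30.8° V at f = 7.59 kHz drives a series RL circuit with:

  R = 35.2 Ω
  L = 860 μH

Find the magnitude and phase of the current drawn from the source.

Step 1 — Angular frequency: ω = 2π·f = 2π·7590 = 4.769e+04 rad/s.
Step 2 — Component impedances:
  R: Z = R = 35.2 Ω
  L: Z = jωL = j·4.769e+04·0.00086 = 0 + j41.01 Ω
Step 3 — Series combination: Z_total = R + L = 35.2 + j41.01 Ω = 54.05∠49.4° Ω.
Step 4 — Source phasor: V = 220∠-30.8° V = 189 - j112.6 V.
Step 5 — Ohm's law: I = V / Z_total = (189 - j112.6) / (35.2 + j41.01) = 0.6955 - j4.011 A.
Step 6 — Convert to polar: |I| = 4.071 A, ∠I = -80.2°.

I = 4.071∠-80.2° A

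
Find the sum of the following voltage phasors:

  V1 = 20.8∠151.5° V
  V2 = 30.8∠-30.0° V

Step 1 — Convert each phasor to rectangular form:
  V1 = 20.8·(cos(151.5°) + j·sin(151.5°)) = -18.28 + j9.925 V
  V2 = 30.8·(cos(-30.0°) + j·sin(-30.0°)) = 26.67 - j15.4 V
Step 2 — Sum components: V_total = 8.394 - j5.475 V.
Step 3 — Convert to polar: |V_total| = 10.02 V, ∠V_total = -33.1°.

V_total = 10.02∠-33.1° V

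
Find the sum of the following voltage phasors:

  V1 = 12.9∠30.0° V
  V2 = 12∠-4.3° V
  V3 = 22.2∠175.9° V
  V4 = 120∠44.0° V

Step 1 — Convert each phasor to rectangular form:
  V1 = 12.9·(cos(30.0°) + j·sin(30.0°)) = 11.17 + j6.45 V
  V2 = 12·(cos(-4.3°) + j·sin(-4.3°)) = 11.97 - j0.8997 V
  V3 = 22.2·(cos(175.9°) + j·sin(175.9°)) = -22.14 + j1.587 V
  V4 = 120·(cos(44.0°) + j·sin(44.0°)) = 86.32 + j83.36 V
Step 2 — Sum components: V_total = 87.32 + j90.5 V.
Step 3 — Convert to polar: |V_total| = 125.8 V, ∠V_total = 46.0°.

V_total = 125.8∠46.0° V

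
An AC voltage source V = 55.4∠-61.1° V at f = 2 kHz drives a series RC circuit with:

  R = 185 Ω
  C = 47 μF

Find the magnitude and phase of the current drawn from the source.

Step 1 — Angular frequency: ω = 2π·f = 2π·2000 = 1.257e+04 rad/s.
Step 2 — Component impedances:
  R: Z = R = 185 Ω
  C: Z = 1/(jωC) = -j/(ω·C) = 0 - j1.693 Ω
Step 3 — Series combination: Z_total = R + C = 185 - j1.693 Ω = 185∠-0.5° Ω.
Step 4 — Source phasor: V = 55.4∠-61.1° V = 26.77 - j48.5 V.
Step 5 — Ohm's law: I = V / Z_total = (26.77 - j48.5) / (185 - j1.693) = 0.1471 - j0.2608 A.
Step 6 — Convert to polar: |I| = 0.2994 A, ∠I = -60.6°.

I = 0.2994∠-60.6° A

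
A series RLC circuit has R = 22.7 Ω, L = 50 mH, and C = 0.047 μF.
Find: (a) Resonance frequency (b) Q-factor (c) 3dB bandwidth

Step 1 — Resonance condition Im(Z)=0 gives ω₀ = 1/√(LC).
Step 2 — ω₀ = 1/√(0.05·4.7e-08) = 2.063e+04 rad/s.
Step 3 — f₀ = ω₀/(2π) = 3283 Hz.
Step 4 — Series Q: Q = ω₀L/R = 2.063e+04·0.05/22.7 = 45.44.
Step 5 — 3dB bandwidth: Δω = ω₀/Q = 454 rad/s; BW = Δω/(2π) = 72.26 Hz.

(a) f₀ = 3283 Hz  (b) Q = 45.44  (c) BW = 72.26 Hz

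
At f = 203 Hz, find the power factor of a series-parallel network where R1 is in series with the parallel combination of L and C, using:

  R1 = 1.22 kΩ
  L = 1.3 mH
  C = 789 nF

Step 1 — Angular frequency: ω = 2π·f = 2π·203 = 1275 rad/s.
Step 2 — Component impedances:
  R1: Z = R = 1220 Ω
  L: Z = jωL = j·1275·0.0013 = 0 + j1.658 Ω
  C: Z = 1/(jωC) = -j/(ω·C) = 0 - j993.7 Ω
Step 3 — Parallel branch: L || C = 1/(1/L + 1/C) = 0 + j1.661 Ω.
Step 4 — Series with R1: Z_total = R1 + (L || C) = 1220 + j1.661 Ω = 1220∠0.1° Ω.
Step 5 — Power factor: PF = cos(φ) = Re(Z)/|Z| = 1220/1220 = 1.
Step 6 — Type: Im(Z) = 1.661 ⇒ lagging (phase φ = 0.1°).

PF = 1 (lagging, φ = 0.1°)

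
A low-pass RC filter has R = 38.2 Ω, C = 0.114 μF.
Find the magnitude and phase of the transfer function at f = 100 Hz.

Step 1 — Angular frequency: ω = 2π·100 = 628.3 rad/s.
Step 2 — Transfer function: H(jω) = 1/(1 + jωRC).
Step 3 — Denominator: 1 + jωRC = 1 + j·628.3·38.2·1.14e-07 = 1 + j0.002736.
Step 4 — H = 1 - j0.002736.
Step 5 — Magnitude: |H| = 1 (-0.0 dB); phase: φ = -0.2°.

|H| = 1 (-0.0 dB), φ = -0.2°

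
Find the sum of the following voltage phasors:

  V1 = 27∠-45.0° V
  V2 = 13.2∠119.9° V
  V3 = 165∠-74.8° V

Step 1 — Convert each phasor to rectangular form:
  V1 = 27·(cos(-45.0°) + j·sin(-45.0°)) = 19.09 - j19.09 V
  V2 = 13.2·(cos(119.9°) + j·sin(119.9°)) = -6.58 + j11.44 V
  V3 = 165·(cos(-74.8°) + j·sin(-74.8°)) = 43.26 - j159.2 V
Step 2 — Sum components: V_total = 55.77 - j166.9 V.
Step 3 — Convert to polar: |V_total| = 176 V, ∠V_total = -71.5°.

V_total = 176∠-71.5° V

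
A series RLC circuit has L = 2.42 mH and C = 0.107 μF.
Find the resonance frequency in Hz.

Step 1 — Resonance condition Im(Z)=0 gives ω₀ = 1/√(LC).
Step 2 — ω₀ = 1/√(0.00242·1.07e-07) = 6.214e+04 rad/s.
Step 3 — f₀ = ω₀/(2π) = 9891 Hz.

f₀ = 9891 Hz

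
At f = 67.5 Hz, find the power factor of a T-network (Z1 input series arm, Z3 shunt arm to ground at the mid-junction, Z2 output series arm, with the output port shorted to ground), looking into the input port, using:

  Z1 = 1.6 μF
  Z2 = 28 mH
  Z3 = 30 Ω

Step 1 — Angular frequency: ω = 2π·f = 2π·67.5 = 424.1 rad/s.
Step 2 — Component impedances:
  Z1: Z = 1/(jωC) = -j/(ω·C) = 0 - j1474 Ω
  Z2: Z = jωL = j·424.1·0.028 = 0 + j11.88 Ω
  Z3: Z = R = 30 Ω
Step 3 — With the output port shorted to ground, the output series arm Z2 runs from the junction to ground; the shunt arm Z3 also runs from the junction to ground. They appear in parallel: Z3 || Z2 = 4.064 + j10.27 Ω.
Step 4 — Series with input arm Z1: Z_in = Z1 + (Z3 || Z2) = 4.064 - j1463 Ω = 1463∠-89.8° Ω.
Step 5 — Power factor: PF = cos(φ) = Re(Z)/|Z| = 4.0639/1463.4 = 0.002777.
Step 6 — Type: Im(Z) = -1463 ⇒ leading (phase φ = -89.8°).

PF = 0.002777 (leading, φ = -89.8°)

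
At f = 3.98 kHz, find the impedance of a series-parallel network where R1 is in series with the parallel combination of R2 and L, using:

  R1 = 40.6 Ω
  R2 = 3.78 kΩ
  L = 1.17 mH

Step 1 — Angular frequency: ω = 2π·f = 2π·3980 = 2.501e+04 rad/s.
Step 2 — Component impedances:
  R1: Z = R = 40.6 Ω
  R2: Z = R = 3780 Ω
  L: Z = jωL = j·2.501e+04·0.00117 = 0 + j29.26 Ω
Step 3 — Parallel branch: R2 || L = 1/(1/R2 + 1/L) = 0.2265 + j29.26 Ω.
Step 4 — Series with R1: Z_total = R1 + (R2 || L) = 40.83 + j29.26 Ω = 50.23∠35.6° Ω.

Z = 40.83 + j29.26 Ω = 50.23∠35.6° Ω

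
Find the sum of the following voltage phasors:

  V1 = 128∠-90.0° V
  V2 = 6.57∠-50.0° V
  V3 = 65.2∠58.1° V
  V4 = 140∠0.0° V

Step 1 — Convert each phasor to rectangular form:
  V1 = 128·(cos(-90.0°) + j·sin(-90.0°)) = 0 - j128 V
  V2 = 6.57·(cos(-50.0°) + j·sin(-50.0°)) = 4.223 - j5.033 V
  V3 = 65.2·(cos(58.1°) + j·sin(58.1°)) = 34.45 + j55.35 V
  V4 = 140·(cos(0.0°) + j·sin(0.0°)) = 140 V
Step 2 — Sum components: V_total = 178.7 - j77.68 V.
Step 3 — Convert to polar: |V_total| = 194.8 V, ∠V_total = -23.5°.

V_total = 194.8∠-23.5° V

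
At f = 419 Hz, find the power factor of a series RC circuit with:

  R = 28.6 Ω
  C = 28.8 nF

Step 1 — Angular frequency: ω = 2π·f = 2π·419 = 2633 rad/s.
Step 2 — Component impedances:
  R: Z = R = 28.6 Ω
  C: Z = 1/(jωC) = -j/(ω·C) = 0 - j1.319e+04 Ω
Step 3 — Series combination: Z_total = R + C = 28.6 - j1.319e+04 Ω = 1.319e+04∠-89.9° Ω.
Step 4 — Power factor: PF = cos(φ) = Re(Z)/|Z| = 28.6/1.319e+04 = 0.002168.
Step 5 — Type: Im(Z) = -1.319e+04 ⇒ leading (phase φ = -89.9°).

PF = 0.002168 (leading, φ = -89.9°)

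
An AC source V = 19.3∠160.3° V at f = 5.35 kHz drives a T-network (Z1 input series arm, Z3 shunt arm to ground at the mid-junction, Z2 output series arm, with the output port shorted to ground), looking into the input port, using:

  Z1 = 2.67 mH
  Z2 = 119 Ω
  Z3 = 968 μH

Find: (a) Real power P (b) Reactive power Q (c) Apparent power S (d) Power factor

Step 1 — Angular frequency: ω = 2π·f = 2π·5350 = 3.362e+04 rad/s.
Step 2 — Component impedances:
  Z1: Z = jωL = j·3.362e+04·0.00267 = 0 + j89.75 Ω
  Z2: Z = R = 119 Ω
  Z3: Z = jωL = j·3.362e+04·0.000968 = 0 + j32.54 Ω
Step 3 — With the output port shorted to ground, the output series arm Z2 runs from the junction to ground; the shunt arm Z3 also runs from the junction to ground. They appear in parallel: Z3 || Z2 = 8.279 + j30.28 Ω.
Step 4 — Series with input arm Z1: Z_in = Z1 + (Z3 || Z2) = 8.279 + j120 Ω = 120.3∠86.1° Ω.
Step 5 — Source phasor: V = 19.3∠160.3° V = -18.17 + j6.506 V.
Step 6 — Current: I = V / Z = 0.04356 + j0.1544 A = 0.1604∠74.2° A.
Step 7 — Complex power: S = V·I* = 0.213 + j3.089 VA.
Step 8 — Real power: P = Re(S) = 0.213 W.
Step 9 — Reactive power: Q = Im(S) = 3.089 VAR.
Step 10 — Apparent power: |S| = 3.096 VA.
Step 11 — Power factor: PF = P/|S| = 0.06881 (lagging).

(a) P = 0.213 W  (b) Q = 3.089 VAR  (c) S = 3.096 VA  (d) PF = 0.06881 (lagging)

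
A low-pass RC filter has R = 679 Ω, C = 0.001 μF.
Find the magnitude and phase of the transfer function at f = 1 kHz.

Step 1 — Angular frequency: ω = 2π·1000 = 6283 rad/s.
Step 2 — Transfer function: H(jω) = 1/(1 + jωRC).
Step 3 — Denominator: 1 + jωRC = 1 + j·6283·679·1e-09 = 1 + j0.004266.
Step 4 — H = 1 - j0.004266.
Step 5 — Magnitude: |H| = 1 (-0.0 dB); phase: φ = -0.2°.

|H| = 1 (-0.0 dB), φ = -0.2°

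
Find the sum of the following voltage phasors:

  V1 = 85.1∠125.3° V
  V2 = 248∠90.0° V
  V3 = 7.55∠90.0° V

Step 1 — Convert each phasor to rectangular form:
  V1 = 85.1·(cos(125.3°) + j·sin(125.3°)) = -49.18 + j69.45 V
  V2 = 248·(cos(90.0°) + j·sin(90.0°)) = 0 + j248 V
  V3 = 7.55·(cos(90.0°) + j·sin(90.0°)) = 0 + j7.55 V
Step 2 — Sum components: V_total = -49.18 + j325 V.
Step 3 — Convert to polar: |V_total| = 328.7 V, ∠V_total = 98.6°.

V_total = 328.7∠98.6° V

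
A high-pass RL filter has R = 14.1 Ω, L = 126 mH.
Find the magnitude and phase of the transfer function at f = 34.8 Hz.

Step 1 — Angular frequency: ω = 2π·34.8 = 218.7 rad/s.
Step 2 — Transfer function: H(jω) = jωL/(R + jωL).
Step 3 — Numerator jωL = j·27.55; denominator R + jωL = 14.1 + j27.55.
Step 4 — H = 0.7924 + j0.4056.
Step 5 — Magnitude: |H| = 0.8902 (-1.0 dB); phase: φ = 27.1°.

|H| = 0.8902 (-1.0 dB), φ = 27.1°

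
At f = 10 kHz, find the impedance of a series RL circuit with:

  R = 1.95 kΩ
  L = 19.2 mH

Step 1 — Angular frequency: ω = 2π·f = 2π·1e+04 = 6.283e+04 rad/s.
Step 2 — Component impedances:
  R: Z = R = 1950 Ω
  L: Z = jωL = j·6.283e+04·0.0192 = 0 + j1206 Ω
Step 3 — Series combination: Z_total = R + L = 1950 + j1206 Ω = 2293∠31.7° Ω.

Z = 1950 + j1206 Ω = 2293∠31.7° Ω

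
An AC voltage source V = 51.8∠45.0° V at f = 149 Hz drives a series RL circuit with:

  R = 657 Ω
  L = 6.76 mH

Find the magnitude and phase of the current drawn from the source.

Step 1 — Angular frequency: ω = 2π·f = 2π·149 = 936.2 rad/s.
Step 2 — Component impedances:
  R: Z = R = 657 Ω
  L: Z = jωL = j·936.2·0.00676 = 0 + j6.329 Ω
Step 3 — Series combination: Z_total = R + L = 657 + j6.329 Ω = 657∠0.6° Ω.
Step 4 — Source phasor: V = 51.8∠45.0° V = 36.63 + j36.63 V.
Step 5 — Ohm's law: I = V / Z_total = (36.63 + j36.63) / (657 + j6.329) = 0.05628 + j0.05521 A.
Step 6 — Convert to polar: |I| = 0.07884 A, ∠I = 44.4°.

I = 0.07884∠44.4° A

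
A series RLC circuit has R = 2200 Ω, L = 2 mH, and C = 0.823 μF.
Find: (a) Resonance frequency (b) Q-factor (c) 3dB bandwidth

Step 1 — Resonance condition Im(Z)=0 gives ω₀ = 1/√(LC).
Step 2 — ω₀ = 1/√(0.002·8.23e-07) = 2.465e+04 rad/s.
Step 3 — f₀ = ω₀/(2π) = 3923 Hz.
Step 4 — Series Q: Q = ω₀L/R = 2.465e+04·0.002/2200 = 0.02241.
Step 5 — 3dB bandwidth: Δω = ω₀/Q = 1.1e+06 rad/s; BW = Δω/(2π) = 1.751e+05 Hz.

(a) f₀ = 3923 Hz  (b) Q = 0.02241  (c) BW = 1.751e+05 Hz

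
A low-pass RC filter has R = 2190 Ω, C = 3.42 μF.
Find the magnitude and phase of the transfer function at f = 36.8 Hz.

Step 1 — Angular frequency: ω = 2π·36.8 = 231.2 rad/s.
Step 2 — Transfer function: H(jω) = 1/(1 + jωRC).
Step 3 — Denominator: 1 + jωRC = 1 + j·231.2·2190·3.42e-06 = 1 + j1.732.
Step 4 — H = 0.2501 - j0.433.
Step 5 — Magnitude: |H| = 0.5001 (-6.0 dB); phase: φ = -60.0°.

|H| = 0.5001 (-6.0 dB), φ = -60.0°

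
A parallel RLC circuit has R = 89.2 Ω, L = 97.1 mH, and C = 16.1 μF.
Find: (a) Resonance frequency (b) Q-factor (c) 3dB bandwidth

Step 1 — Resonance: ω₀ = 1/√(LC) = 1/√(0.0971·1.61e-05) = 799.8 rad/s.
Step 2 — f₀ = ω₀/(2π) = 127.3 Hz.
Step 3 — Parallel Q: Q = R/(ω₀L) = 89.2/(799.8·0.0971) = 1.149.
Step 4 — Bandwidth: Δω = ω₀/Q = 696.3 rad/s; BW = Δω/(2π) = 110.8 Hz.

(a) f₀ = 127.3 Hz  (b) Q = 1.149  (c) BW = 110.8 Hz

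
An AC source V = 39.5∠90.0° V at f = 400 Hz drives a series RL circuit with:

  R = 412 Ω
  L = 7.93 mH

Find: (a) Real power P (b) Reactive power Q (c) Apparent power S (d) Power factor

Step 1 — Angular frequency: ω = 2π·f = 2π·400 = 2513 rad/s.
Step 2 — Component impedances:
  R: Z = R = 412 Ω
  L: Z = jωL = j·2513·0.00793 = 0 + j19.93 Ω
Step 3 — Series combination: Z_total = R + L = 412 + j19.93 Ω = 412.5∠2.8° Ω.
Step 4 — Source phasor: V = 39.5∠90.0° V = 0 + j39.5 V.
Step 5 — Current: I = V / Z = 0.004627 + j0.09565 A = 0.09576∠87.2° A.
Step 6 — Complex power: S = V·I* = 3.778 + j0.1828 VA.
Step 7 — Real power: P = Re(S) = 3.778 W.
Step 8 — Reactive power: Q = Im(S) = 0.1828 VAR.
Step 9 — Apparent power: |S| = 3.783 VA.
Step 10 — Power factor: PF = P/|S| = 0.9988 (lagging).

(a) P = 3.778 W  (b) Q = 0.1828 VAR  (c) S = 3.783 VA  (d) PF = 0.9988 (lagging)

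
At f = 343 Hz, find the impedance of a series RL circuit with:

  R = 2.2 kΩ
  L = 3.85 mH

Step 1 — Angular frequency: ω = 2π·f = 2π·343 = 2155 rad/s.
Step 2 — Component impedances:
  R: Z = R = 2200 Ω
  L: Z = jωL = j·2155·0.00385 = 0 + j8.297 Ω
Step 3 — Series combination: Z_total = R + L = 2200 + j8.297 Ω = 2200∠0.2° Ω.

Z = 2200 + j8.297 Ω = 2200∠0.2° Ω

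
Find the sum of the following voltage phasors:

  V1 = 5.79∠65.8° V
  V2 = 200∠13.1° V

Step 1 — Convert each phasor to rectangular form:
  V1 = 5.79·(cos(65.8°) + j·sin(65.8°)) = 2.373 + j5.281 V
  V2 = 200·(cos(13.1°) + j·sin(13.1°)) = 194.8 + j45.33 V
Step 2 — Sum components: V_total = 197.2 + j50.61 V.
Step 3 — Convert to polar: |V_total| = 203.6 V, ∠V_total = 14.4°.

V_total = 203.6∠14.4° V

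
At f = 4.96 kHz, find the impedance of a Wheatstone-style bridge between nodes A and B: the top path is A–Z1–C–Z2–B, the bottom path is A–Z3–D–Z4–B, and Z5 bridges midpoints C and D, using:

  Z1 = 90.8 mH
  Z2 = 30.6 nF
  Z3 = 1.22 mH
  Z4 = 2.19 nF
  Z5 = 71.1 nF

Step 1 — Angular frequency: ω = 2π·f = 2π·4960 = 3.116e+04 rad/s.
Step 2 — Component impedances:
  Z1: Z = jωL = j·3.116e+04·0.0908 = 0 + j2830 Ω
  Z2: Z = 1/(jωC) = -j/(ω·C) = 0 - j1049 Ω
  Z3: Z = jωL = j·3.116e+04·0.00122 = 0 + j38.02 Ω
  Z4: Z = 1/(jωC) = -j/(ω·C) = 0 - j1.465e+04 Ω
  Z5: Z = 1/(jωC) = -j/(ω·C) = 0 - j451.3 Ω
Step 3 — Bridge requires nodal analysis (the Z5 bridge couples midpoints C and D, so the two paths cannot be reduced to a simple series/parallel combination). Setting node B to ground and injecting 1 A at node A, the 3-node admittance system at A, C, D solves to V_A = Z_AB = 0 - j1379 Ω = 1379∠-90.0° Ω.

Z = 0 - j1379 Ω = 1379∠-90.0° Ω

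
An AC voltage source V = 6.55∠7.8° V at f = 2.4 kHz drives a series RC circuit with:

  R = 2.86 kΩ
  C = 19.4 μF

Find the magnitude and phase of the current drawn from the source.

Step 1 — Angular frequency: ω = 2π·f = 2π·2400 = 1.508e+04 rad/s.
Step 2 — Component impedances:
  R: Z = R = 2860 Ω
  C: Z = 1/(jωC) = -j/(ω·C) = 0 - j3.418 Ω
Step 3 — Series combination: Z_total = R + C = 2860 - j3.418 Ω = 2860∠-0.1° Ω.
Step 4 — Source phasor: V = 6.55∠7.8° V = 6.489 + j0.8889 V.
Step 5 — Ohm's law: I = V / Z_total = (6.489 + j0.8889) / (2860 - j3.418) = 0.002269 + j0.0003135 A.
Step 6 — Convert to polar: |I| = 0.00229 A, ∠I = 7.9°.

I = 0.00229∠7.9° A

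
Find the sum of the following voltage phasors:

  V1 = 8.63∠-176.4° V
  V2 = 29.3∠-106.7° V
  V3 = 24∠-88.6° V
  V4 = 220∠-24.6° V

Step 1 — Convert each phasor to rectangular form:
  V1 = 8.63·(cos(-176.4°) + j·sin(-176.4°)) = -8.613 - j0.5419 V
  V2 = 29.3·(cos(-106.7°) + j·sin(-106.7°)) = -8.42 - j28.06 V
  V3 = 24·(cos(-88.6°) + j·sin(-88.6°)) = 0.5864 - j23.99 V
  V4 = 220·(cos(-24.6°) + j·sin(-24.6°)) = 200 - j91.58 V
Step 2 — Sum components: V_total = 183.6 - j144.2 V.
Step 3 — Convert to polar: |V_total| = 233.4 V, ∠V_total = -38.1°.

V_total = 233.4∠-38.1° V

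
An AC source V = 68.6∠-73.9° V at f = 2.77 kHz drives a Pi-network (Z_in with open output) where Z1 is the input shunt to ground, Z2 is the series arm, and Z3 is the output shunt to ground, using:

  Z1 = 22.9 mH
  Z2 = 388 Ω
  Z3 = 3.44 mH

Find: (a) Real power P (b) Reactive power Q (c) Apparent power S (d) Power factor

Step 1 — Angular frequency: ω = 2π·f = 2π·2770 = 1.74e+04 rad/s.
Step 2 — Component impedances:
  Z1: Z = jωL = j·1.74e+04·0.0229 = 0 + j398.6 Ω
  Z2: Z = R = 388 Ω
  Z3: Z = jωL = j·1.74e+04·0.00344 = 0 + j59.87 Ω
Step 3 — With open output, the series arm Z2 and the output shunt Z3 appear in series to ground: Z2 + Z3 = 388 + j59.87 Ω.
Step 4 — Parallel with input shunt Z1: Z_in = Z1 || (Z2 + Z3) = 170.9 + j196.7 Ω = 260.5∠49.0° Ω.
Step 5 — Source phasor: V = 68.6∠-73.9° V = 19.02 - j65.91 V.
Step 6 — Current: I = V / Z = -0.1431 - j0.221 A = 0.2633∠-122.9° A.
Step 7 — Complex power: S = V·I* = 11.85 + j13.64 VA.
Step 8 — Real power: P = Re(S) = 11.85 W.
Step 9 — Reactive power: Q = Im(S) = 13.64 VAR.
Step 10 — Apparent power: |S| = 18.06 VA.
Step 11 — Power factor: PF = P/|S| = 0.6559 (lagging).

(a) P = 11.85 W  (b) Q = 13.64 VAR  (c) S = 18.06 VA  (d) PF = 0.6559 (lagging)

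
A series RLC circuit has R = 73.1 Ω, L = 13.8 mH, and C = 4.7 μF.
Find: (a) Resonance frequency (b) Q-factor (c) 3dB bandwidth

Step 1 — Resonance: ω₀ = 1/√(LC) = 1/√(0.0138·4.7e-06) = 3927 rad/s.
Step 2 — f₀ = ω₀/(2π) = 624.9 Hz.
Step 3 — Series Q: Q = ω₀L/R = 3927·0.0138/73.1 = 0.7413.
Step 4 — Bandwidth: Δω = ω₀/Q = 5297 rad/s; BW = Δω/(2π) = 843.1 Hz.

(a) f₀ = 624.9 Hz  (b) Q = 0.7413  (c) BW = 843.1 Hz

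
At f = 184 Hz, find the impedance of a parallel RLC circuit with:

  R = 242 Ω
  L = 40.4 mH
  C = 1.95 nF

Step 1 — Angular frequency: ω = 2π·f = 2π·184 = 1156 rad/s.
Step 2 — Component impedances:
  R: Z = R = 242 Ω
  L: Z = jωL = j·1156·0.0404 = 0 + j46.71 Ω
  C: Z = 1/(jωC) = -j/(ω·C) = 0 - j4.436e+05 Ω
Step 3 — Parallel combination: 1/Z_total = 1/R + 1/L + 1/C; Z_total = 8.693 + j45.03 Ω = 45.87∠79.1° Ω.

Z = 8.693 + j45.03 Ω = 45.87∠79.1° Ω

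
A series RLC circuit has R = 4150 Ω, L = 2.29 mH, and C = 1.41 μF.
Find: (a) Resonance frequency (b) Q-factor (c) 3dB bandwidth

Step 1 — Resonance: ω₀ = 1/√(LC) = 1/√(0.00229·1.41e-06) = 1.76e+04 rad/s.
Step 2 — f₀ = ω₀/(2π) = 2801 Hz.
Step 3 — Series Q: Q = ω₀L/R = 1.76e+04·0.00229/4150 = 0.009711.
Step 4 — Bandwidth: Δω = ω₀/Q = 1.812e+06 rad/s; BW = Δω/(2π) = 2.884e+05 Hz.

(a) f₀ = 2801 Hz  (b) Q = 0.009711  (c) BW = 2.884e+05 Hz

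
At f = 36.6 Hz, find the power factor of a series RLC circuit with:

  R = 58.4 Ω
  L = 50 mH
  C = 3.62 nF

Step 1 — Angular frequency: ω = 2π·f = 2π·36.6 = 230 rad/s.
Step 2 — Component impedances:
  R: Z = R = 58.4 Ω
  L: Z = jωL = j·230·0.05 = 0 + j11.5 Ω
  C: Z = 1/(jωC) = -j/(ω·C) = 0 - j1.201e+06 Ω
Step 3 — Series combination: Z_total = R + L + C = 58.4 - j1.201e+06 Ω = 1.201e+06∠-90.0° Ω.
Step 4 — Power factor: PF = cos(φ) = Re(Z)/|Z| = 58.4/1.2012e+06 = 4.862e-05.
Step 5 — Type: Im(Z) = -1.201e+06 ⇒ leading (phase φ = -90.0°).

PF = 4.862e-05 (leading, φ = -90.0°)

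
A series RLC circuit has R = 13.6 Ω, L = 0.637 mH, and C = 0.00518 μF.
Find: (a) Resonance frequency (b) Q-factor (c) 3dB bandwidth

Step 1 — Resonance condition Im(Z)=0 gives ω₀ = 1/√(LC).
Step 2 — ω₀ = 1/√(0.000637·5.18e-09) = 5.505e+05 rad/s.
Step 3 — f₀ = ω₀/(2π) = 8.762e+04 Hz.
Step 4 — Series Q: Q = ω₀L/R = 5.505e+05·0.000637/13.6 = 25.78.
Step 5 — 3dB bandwidth: Δω = ω₀/Q = 2.135e+04 rad/s; BW = Δω/(2π) = 3398 Hz.

(a) f₀ = 8.762e+04 Hz  (b) Q = 25.78  (c) BW = 3398 Hz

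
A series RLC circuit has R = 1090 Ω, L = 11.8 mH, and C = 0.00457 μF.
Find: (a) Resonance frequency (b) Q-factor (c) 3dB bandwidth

Step 1 — Resonance: ω₀ = 1/√(LC) = 1/√(0.0118·4.57e-09) = 1.362e+05 rad/s.
Step 2 — f₀ = ω₀/(2π) = 2.167e+04 Hz.
Step 3 — Series Q: Q = ω₀L/R = 1.362e+05·0.0118/1090 = 1.474.
Step 4 — Bandwidth: Δω = ω₀/Q = 9.237e+04 rad/s; BW = Δω/(2π) = 1.47e+04 Hz.

(a) f₀ = 2.167e+04 Hz  (b) Q = 1.474  (c) BW = 1.47e+04 Hz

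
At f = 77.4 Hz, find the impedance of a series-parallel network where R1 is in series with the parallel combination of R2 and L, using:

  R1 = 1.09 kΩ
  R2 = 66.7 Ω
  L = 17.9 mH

Step 1 — Angular frequency: ω = 2π·f = 2π·77.4 = 486.3 rad/s.
Step 2 — Component impedances:
  R1: Z = R = 1090 Ω
  R2: Z = R = 66.7 Ω
  L: Z = jωL = j·486.3·0.0179 = 0 + j8.705 Ω
Step 3 — Parallel branch: R2 || L = 1/(1/R2 + 1/L) = 1.117 + j8.559 Ω.
Step 4 — Series with R1: Z_total = R1 + (R2 || L) = 1091 + j8.559 Ω = 1091∠0.4° Ω.

Z = 1091 + j8.559 Ω = 1091∠0.4° Ω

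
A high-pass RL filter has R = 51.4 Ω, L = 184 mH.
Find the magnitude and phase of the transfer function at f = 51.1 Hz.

Step 1 — Angular frequency: ω = 2π·51.1 = 321.1 rad/s.
Step 2 — Transfer function: H(jω) = jωL/(R + jωL).
Step 3 — Numerator jωL = j·59.08; denominator R + jωL = 51.4 + j59.08.
Step 4 — H = 0.5692 + j0.4952.
Step 5 — Magnitude: |H| = 0.7544 (-2.4 dB); phase: φ = 41.0°.

|H| = 0.7544 (-2.4 dB), φ = 41.0°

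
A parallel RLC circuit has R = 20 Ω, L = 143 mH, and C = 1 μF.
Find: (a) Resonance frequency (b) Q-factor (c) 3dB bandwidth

Step 1 — Resonance: ω₀ = 1/√(LC) = 1/√(0.143·1e-06) = 2644 rad/s.
Step 2 — f₀ = ω₀/(2π) = 420.9 Hz.
Step 3 — Parallel Q: Q = R/(ω₀L) = 20/(2644·0.143) = 0.05289.
Step 4 — Bandwidth: Δω = ω₀/Q = 5e+04 rad/s; BW = Δω/(2π) = 7958 Hz.

(a) f₀ = 420.9 Hz  (b) Q = 0.05289  (c) BW = 7958 Hz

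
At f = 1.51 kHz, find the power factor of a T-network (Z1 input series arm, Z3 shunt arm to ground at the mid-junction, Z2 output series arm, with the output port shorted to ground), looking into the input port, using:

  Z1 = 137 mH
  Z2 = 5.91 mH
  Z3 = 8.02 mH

Step 1 — Angular frequency: ω = 2π·f = 2π·1510 = 9488 rad/s.
Step 2 — Component impedances:
  Z1: Z = jωL = j·9488·0.137 = 0 + j1300 Ω
  Z2: Z = jωL = j·9488·0.00591 = 0 + j56.07 Ω
  Z3: Z = jωL = j·9488·0.00802 = 0 + j76.09 Ω
Step 3 — With the output port shorted to ground, the output series arm Z2 runs from the junction to ground; the shunt arm Z3 also runs from the junction to ground. They appear in parallel: Z3 || Z2 = 0 + j32.28 Ω.
Step 4 — Series with input arm Z1: Z_in = Z1 + (Z3 || Z2) = 0 + j1332 Ω = 1332∠90.0° Ω.
Step 5 — Power factor: PF = cos(φ) = Re(Z)/|Z| = 0/1332 = 0.
Step 6 — Type: Im(Z) = 1332 ⇒ lagging (phase φ = 90.0°).

PF = 0 (lagging, φ = 90.0°)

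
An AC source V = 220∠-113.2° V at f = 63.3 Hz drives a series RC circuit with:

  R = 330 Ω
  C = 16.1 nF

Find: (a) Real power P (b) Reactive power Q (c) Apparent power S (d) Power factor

Step 1 — Angular frequency: ω = 2π·f = 2π·63.3 = 397.7 rad/s.
Step 2 — Component impedances:
  R: Z = R = 330 Ω
  C: Z = 1/(jωC) = -j/(ω·C) = 0 - j1.562e+05 Ω
Step 3 — Series combination: Z_total = R + C = 330 - j1.562e+05 Ω = 1.562e+05∠-89.9° Ω.
Step 4 — Source phasor: V = 220∠-113.2° V = -86.67 - j202.2 V.
Step 5 — Current: I = V / Z = 0.001294 - j0.0005577 A = 0.001409∠-23.3° A.
Step 6 — Complex power: S = V·I* = 0.0006549 - j0.3099 VA.
Step 7 — Real power: P = Re(S) = 0.0006549 W.
Step 8 — Reactive power: Q = Im(S) = -0.3099 VAR.
Step 9 — Apparent power: |S| = 0.3099 VA.
Step 10 — Power factor: PF = P/|S| = 0.002113 (leading).

(a) P = 0.0006549 W  (b) Q = -0.3099 VAR  (c) S = 0.3099 VA  (d) PF = 0.002113 (leading)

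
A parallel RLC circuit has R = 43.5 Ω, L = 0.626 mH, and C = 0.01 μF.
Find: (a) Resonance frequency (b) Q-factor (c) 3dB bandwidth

Step 1 — Resonance: ω₀ = 1/√(LC) = 1/√(0.000626·1e-08) = 3.997e+05 rad/s.
Step 2 — f₀ = ω₀/(2π) = 6.361e+04 Hz.
Step 3 — Parallel Q: Q = R/(ω₀L) = 43.5/(3.997e+05·0.000626) = 0.1739.
Step 4 — Bandwidth: Δω = ω₀/Q = 2.299e+06 rad/s; BW = Δω/(2π) = 3.659e+05 Hz.

(a) f₀ = 6.361e+04 Hz  (b) Q = 0.1739  (c) BW = 3.659e+05 Hz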